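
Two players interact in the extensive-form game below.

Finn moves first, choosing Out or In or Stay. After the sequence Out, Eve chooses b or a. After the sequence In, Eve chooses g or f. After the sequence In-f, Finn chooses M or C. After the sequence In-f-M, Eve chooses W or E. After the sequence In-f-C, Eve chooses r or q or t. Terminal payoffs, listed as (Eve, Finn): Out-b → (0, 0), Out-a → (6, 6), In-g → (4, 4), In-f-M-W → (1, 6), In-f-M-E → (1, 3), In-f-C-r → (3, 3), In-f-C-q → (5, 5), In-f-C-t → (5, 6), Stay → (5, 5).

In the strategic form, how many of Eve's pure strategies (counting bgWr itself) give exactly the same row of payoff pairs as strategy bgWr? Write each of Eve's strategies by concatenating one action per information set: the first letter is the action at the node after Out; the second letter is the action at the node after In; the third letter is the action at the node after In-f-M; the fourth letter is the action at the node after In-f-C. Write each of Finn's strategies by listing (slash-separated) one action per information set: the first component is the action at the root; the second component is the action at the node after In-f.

6

Row for bgWr (columns Out/M, Out/C, In/M, In/C, Stay/M, Stay/C): (0,0) (0,0) (4,4) (4,4) (5,5) (5,5).
Under bgWr, Eve's choice at the node after In-f-M and at the node after In-f-C can never be reached regardless of what Finn does, so varying those choices leaves every outcome unchanged.
Holding the reachable choices fixed and varying the unreachable ones freely already gives 2 × 3 = 6 equivalent strategies.
No other strategy reproduces this row, so those 6 are the full class: bgWr, bgWq, bgWt, bgEr, bgEq, bgEt.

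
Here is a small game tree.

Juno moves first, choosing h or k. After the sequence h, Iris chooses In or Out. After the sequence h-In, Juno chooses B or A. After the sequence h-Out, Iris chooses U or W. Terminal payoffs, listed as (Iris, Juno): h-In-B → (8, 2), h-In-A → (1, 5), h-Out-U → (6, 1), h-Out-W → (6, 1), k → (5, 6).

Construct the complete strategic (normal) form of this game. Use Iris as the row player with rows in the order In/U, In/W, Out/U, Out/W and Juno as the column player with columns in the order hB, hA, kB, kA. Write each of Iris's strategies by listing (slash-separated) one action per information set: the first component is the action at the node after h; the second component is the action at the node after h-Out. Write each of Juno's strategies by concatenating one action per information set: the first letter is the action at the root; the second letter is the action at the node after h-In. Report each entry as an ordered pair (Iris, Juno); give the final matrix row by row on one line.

            hB       hA       kB       kA
 In/U    (8,2)    (1,5)    (5,6)    (5,6)
 In/W    (8,2)    (1,5)    (5,6)    (5,6)
Out/U    (6,1)    (6,1)    (5,6)    (5,6)
Out/W    (6,1)    (6,1)    (5,6)    (5,6)

In/U: (8,2) (1,5) (5,6) (5,6) | In/W: (8,2) (1,5) (5,6) (5,6) | Out/U: (6,1) (6,1) (5,6) (5,6) | Out/W: (6,1) (6,1) (5,6) (5,6)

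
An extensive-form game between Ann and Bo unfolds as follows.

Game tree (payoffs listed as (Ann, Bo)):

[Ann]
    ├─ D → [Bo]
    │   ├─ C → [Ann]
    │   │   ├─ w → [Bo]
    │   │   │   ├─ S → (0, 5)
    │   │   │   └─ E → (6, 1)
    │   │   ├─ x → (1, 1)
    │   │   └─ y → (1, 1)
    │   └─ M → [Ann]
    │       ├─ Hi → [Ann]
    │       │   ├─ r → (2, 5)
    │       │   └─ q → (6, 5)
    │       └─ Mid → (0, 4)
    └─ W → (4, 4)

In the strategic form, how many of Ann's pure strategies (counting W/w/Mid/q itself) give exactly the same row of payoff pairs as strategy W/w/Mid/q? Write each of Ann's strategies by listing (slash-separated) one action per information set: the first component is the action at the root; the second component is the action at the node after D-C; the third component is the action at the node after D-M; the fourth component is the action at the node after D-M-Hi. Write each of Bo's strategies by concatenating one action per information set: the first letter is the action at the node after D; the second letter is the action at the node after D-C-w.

Row for W/w/Mid/q (columns CS, CE, MS, ME): (4,4) (4,4) (4,4) (4,4).
Under W/w/Mid/q, Ann's choice at the node after D-C and at the node after D-M and at the node after D-M-Hi can never be reached regardless of what Bo does, so varying those choices leaves every outcome unchanged.
Holding the reachable choices fixed and varying the unreachable ones freely already gives 3 × 2 × 2 = 12 equivalent strategies.
No other strategy reproduces this row, so those 12 are the full class: W/w/Hi/r, W/w/Hi/q, W/w/Mid/r, W/w/Mid/q, W/x/Hi/r, W/x/Hi/q, W/x/Mid/r, W/x/Mid/q, W/y/Hi/r, W/y/Hi/q, W/y/Mid/r, W/y/Mid/q.

12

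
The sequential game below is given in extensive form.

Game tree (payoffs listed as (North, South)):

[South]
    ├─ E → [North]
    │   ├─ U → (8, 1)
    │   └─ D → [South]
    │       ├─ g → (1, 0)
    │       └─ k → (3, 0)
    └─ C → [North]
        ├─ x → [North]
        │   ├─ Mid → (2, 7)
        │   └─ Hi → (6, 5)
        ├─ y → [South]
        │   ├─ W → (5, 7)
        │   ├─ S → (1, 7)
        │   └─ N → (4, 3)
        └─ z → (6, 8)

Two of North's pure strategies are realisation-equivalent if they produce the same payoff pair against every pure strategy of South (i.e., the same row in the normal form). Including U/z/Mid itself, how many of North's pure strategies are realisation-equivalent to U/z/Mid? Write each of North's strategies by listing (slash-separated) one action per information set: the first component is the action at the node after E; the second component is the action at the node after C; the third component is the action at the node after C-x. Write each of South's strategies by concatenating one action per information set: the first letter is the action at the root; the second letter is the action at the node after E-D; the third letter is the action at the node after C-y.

2

Row for U/z/Mid (columns EgW, EgS, EgN, EkW, EkS, EkN, CgW, CgS, CgN, CkW, CkS, CkN): (8,1) (8,1) (8,1) (8,1) (8,1) (8,1) (6,8) (6,8) (6,8) (6,8) (6,8) (6,8).
Under U/z/Mid, North's choice at the node after C-x can never be reached regardless of what South does, so varying those choices leaves every outcome unchanged.
Holding the reachable choices fixed and varying the unreachable one freely already gives 2 equivalent strategies.
No other strategy reproduces this row, so those 2 are the full class: U/z/Mid, U/z/Hi.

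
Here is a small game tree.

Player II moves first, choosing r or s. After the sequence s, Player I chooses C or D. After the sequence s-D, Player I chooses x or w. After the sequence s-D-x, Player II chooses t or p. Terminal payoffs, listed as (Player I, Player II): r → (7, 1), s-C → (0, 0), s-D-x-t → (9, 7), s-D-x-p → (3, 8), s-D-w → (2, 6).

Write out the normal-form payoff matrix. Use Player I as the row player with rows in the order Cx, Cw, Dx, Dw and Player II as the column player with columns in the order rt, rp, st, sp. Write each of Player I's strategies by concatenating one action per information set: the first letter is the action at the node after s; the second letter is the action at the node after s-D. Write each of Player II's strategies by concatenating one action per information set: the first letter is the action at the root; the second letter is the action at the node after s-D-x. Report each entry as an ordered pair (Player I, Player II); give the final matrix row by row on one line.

Row Cx: rt→(7,1), rp→(7,1), st→(0,0), sp→(0,0)
Row Cw: rt→(7,1), rp→(7,1), st→(0,0), sp→(0,0)
Row Dx: rt→(7,1), rp→(7,1), st→(9,7), sp→(3,8)
Row Dw: rt→(7,1), rp→(7,1), st→(2,6), sp→(2,6)

Cx: (7,1) (7,1) (0,0) (0,0) | Cw: (7,1) (7,1) (0,0) (0,0) | Dx: (7,1) (7,1) (9,7) (3,8) | Dw: (7,1) (7,1) (2,6) (2,6)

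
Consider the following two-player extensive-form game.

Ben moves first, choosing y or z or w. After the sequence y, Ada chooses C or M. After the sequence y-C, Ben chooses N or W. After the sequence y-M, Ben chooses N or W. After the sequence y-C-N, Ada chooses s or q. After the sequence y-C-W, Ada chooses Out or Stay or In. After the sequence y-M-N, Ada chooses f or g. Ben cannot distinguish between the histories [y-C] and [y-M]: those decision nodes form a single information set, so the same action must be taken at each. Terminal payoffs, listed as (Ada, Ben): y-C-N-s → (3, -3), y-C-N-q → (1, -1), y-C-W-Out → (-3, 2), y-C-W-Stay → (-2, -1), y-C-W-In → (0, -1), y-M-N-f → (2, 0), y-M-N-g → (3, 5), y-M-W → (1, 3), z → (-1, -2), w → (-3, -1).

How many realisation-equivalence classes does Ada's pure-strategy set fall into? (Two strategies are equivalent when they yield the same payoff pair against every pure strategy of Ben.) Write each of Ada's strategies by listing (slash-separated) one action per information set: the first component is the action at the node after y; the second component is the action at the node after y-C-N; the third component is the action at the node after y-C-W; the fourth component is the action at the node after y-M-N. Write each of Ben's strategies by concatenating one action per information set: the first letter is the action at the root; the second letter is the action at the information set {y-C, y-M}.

8

Ada has 24 pure strategies: C/s/Out/f, C/s/Out/g, C/s/Stay/f, C/s/Stay/g, C/s/In/f, C/s/In/g, C/q/Out/f, C/q/Out/g, C/q/Stay/f, C/q/Stay/g, C/q/In/f, C/q/In/g, M/s/Out/f, M/s/Out/g, M/s/Stay/f, M/s/Stay/g, M/s/In/f, M/s/In/g, M/q/Out/f, M/q/Out/g, M/q/Stay/f, M/q/Stay/g, M/q/In/f, M/q/In/g. Columns: yN, yW, zN, zW, wN, wW.
{C/s/Out/f, C/s/Out/g} → row (3,-3) (-3,2) (-1,-2) (-1,-2) (-3,-1) (-3,-1)
{C/s/Stay/f, C/s/Stay/g} → row (3,-3) (-2,-1) (-1,-2) (-1,-2) (-3,-1) (-3,-1)
{C/s/In/f, C/s/In/g} → row (3,-3) (0,-1) (-1,-2) (-1,-2) (-3,-1) (-3,-1)
{C/q/Out/f, C/q/Out/g} → row (1,-1) (-3,2) (-1,-2) (-1,-2) (-3,-1) (-3,-1)
{C/q/Stay/f, C/q/Stay/g} → row (1,-1) (-2,-1) (-1,-2) (-1,-2) (-3,-1) (-3,-1)
{C/q/In/f, C/q/In/g} → row (1,-1) (0,-1) (-1,-2) (-1,-2) (-3,-1) (-3,-1)
{M/s/Out/f, M/s/Stay/f, M/s/In/f, M/q/Out/f, M/q/Stay/f, M/q/In/f} → row (2,0) (1,3) (-1,-2) (-1,-2) (-3,-1) (-3,-1)
{M/s/Out/g, M/s/Stay/g, M/s/In/g, M/q/Out/g, M/q/Stay/g, M/q/In/g} → row (3,5) (1,3) (-1,-2) (-1,-2) (-3,-1) (-3,-1)
That's 8 distinct rows out of 24 strategies.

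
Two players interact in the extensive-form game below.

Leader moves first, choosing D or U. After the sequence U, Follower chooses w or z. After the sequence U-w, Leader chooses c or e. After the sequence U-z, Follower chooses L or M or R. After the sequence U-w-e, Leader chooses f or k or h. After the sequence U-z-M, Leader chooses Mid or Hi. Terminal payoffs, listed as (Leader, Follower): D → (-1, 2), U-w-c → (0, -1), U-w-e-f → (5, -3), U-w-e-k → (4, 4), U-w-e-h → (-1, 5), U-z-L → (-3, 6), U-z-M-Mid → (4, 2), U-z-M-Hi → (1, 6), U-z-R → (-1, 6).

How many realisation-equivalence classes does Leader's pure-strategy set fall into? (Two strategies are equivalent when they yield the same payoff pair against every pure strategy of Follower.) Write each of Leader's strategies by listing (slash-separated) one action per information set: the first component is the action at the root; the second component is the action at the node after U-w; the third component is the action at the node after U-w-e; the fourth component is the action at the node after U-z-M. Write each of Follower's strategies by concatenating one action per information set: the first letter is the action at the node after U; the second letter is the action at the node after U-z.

9

Leader has 24 pure strategies: D/c/f/Mid, D/c/f/Hi, D/c/k/Mid, D/c/k/Hi, D/c/h/Mid, D/c/h/Hi, D/e/f/Mid, D/e/f/Hi, D/e/k/Mid, D/e/k/Hi, D/e/h/Mid, D/e/h/Hi, U/c/f/Mid, U/c/f/Hi, U/c/k/Mid, U/c/k/Hi, U/c/h/Mid, U/c/h/Hi, U/e/f/Mid, U/e/f/Hi, U/e/k/Mid, U/e/k/Hi, U/e/h/Mid, U/e/h/Hi. Columns: wL, wM, wR, zL, zM, zR.
{D/c/f/Mid, D/c/f/Hi, D/c/k/Mid, D/c/k/Hi, D/c/h/Mid, D/c/h/Hi, D/e/f/Mid, D/e/f/Hi, D/e/k/Mid, D/e/k/Hi, D/e/h/Mid, D/e/h/Hi} → row (-1,2) (-1,2) (-1,2) (-1,2) (-1,2) (-1,2)
{U/c/f/Mid, U/c/k/Mid, U/c/h/Mid} → row (0,-1) (0,-1) (0,-1) (-3,6) (4,2) (-1,6)
{U/c/f/Hi, U/c/k/Hi, U/c/h/Hi} → row (0,-1) (0,-1) (0,-1) (-3,6) (1,6) (-1,6)
{U/e/f/Mid} → row (5,-3) (5,-3) (5,-3) (-3,6) (4,2) (-1,6)
{U/e/f/Hi} → row (5,-3) (5,-3) (5,-3) (-3,6) (1,6) (-1,6)
{U/e/k/Mid} → row (4,4) (4,4) (4,4) (-3,6) (4,2) (-1,6)
{U/e/k/Hi} → row (4,4) (4,4) (4,4) (-3,6) (1,6) (-1,6)
{U/e/h/Mid} → row (-1,5) (-1,5) (-1,5) (-3,6) (4,2) (-1,6)
{U/e/h/Hi} → row (-1,5) (-1,5) (-1,5) (-3,6) (1,6) (-1,6)
That's 9 distinct rows out of 24 strategies.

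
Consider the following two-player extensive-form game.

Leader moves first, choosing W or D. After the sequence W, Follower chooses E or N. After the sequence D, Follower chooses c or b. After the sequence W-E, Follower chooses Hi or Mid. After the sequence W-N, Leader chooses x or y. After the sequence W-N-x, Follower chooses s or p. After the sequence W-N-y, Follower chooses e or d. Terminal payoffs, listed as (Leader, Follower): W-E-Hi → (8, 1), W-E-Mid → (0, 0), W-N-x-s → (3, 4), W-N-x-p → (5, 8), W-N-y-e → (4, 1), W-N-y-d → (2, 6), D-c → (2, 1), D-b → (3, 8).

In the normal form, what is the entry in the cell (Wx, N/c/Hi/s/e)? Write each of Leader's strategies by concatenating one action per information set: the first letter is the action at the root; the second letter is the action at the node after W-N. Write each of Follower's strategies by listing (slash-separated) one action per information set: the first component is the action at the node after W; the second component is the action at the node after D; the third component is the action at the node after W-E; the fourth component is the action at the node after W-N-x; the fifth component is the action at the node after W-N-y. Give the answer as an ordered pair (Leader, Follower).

Trace the play path from the root:
  Leader plays W
  Follower plays N at [W]
  Leader plays x at [W-N]
  Follower plays s at [W-N-x]
→ terminal payoff (3, 4).
(Follower's choice at the node after D is never reached on this path, so it doesn't affect the outcome.)

(3, 4)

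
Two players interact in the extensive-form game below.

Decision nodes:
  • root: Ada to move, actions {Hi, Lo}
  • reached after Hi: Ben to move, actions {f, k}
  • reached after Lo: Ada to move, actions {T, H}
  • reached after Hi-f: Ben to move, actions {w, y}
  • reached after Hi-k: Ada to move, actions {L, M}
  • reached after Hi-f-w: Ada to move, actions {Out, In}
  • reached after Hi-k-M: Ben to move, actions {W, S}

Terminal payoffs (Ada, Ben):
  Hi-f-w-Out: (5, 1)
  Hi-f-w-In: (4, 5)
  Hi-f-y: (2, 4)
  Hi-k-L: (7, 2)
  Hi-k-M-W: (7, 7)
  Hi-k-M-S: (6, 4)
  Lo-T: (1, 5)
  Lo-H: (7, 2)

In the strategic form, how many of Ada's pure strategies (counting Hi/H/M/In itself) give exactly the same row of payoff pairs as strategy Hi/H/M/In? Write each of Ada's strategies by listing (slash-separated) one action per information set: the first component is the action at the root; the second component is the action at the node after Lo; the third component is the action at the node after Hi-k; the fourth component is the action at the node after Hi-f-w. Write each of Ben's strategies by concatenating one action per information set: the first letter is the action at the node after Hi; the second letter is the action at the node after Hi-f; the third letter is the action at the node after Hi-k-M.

Row for Hi/H/M/In (columns fwW, fwS, fyW, fyS, kwW, kwS, kyW, kyS): (4,5) (4,5) (2,4) (2,4) (7,7) (6,4) (7,7) (6,4).
Under Hi/H/M/In, Ada's choice at the node after Lo can never be reached regardless of what Ben does, so varying those choices leaves every outcome unchanged.
Holding the reachable choices fixed and varying the unreachable one freely already gives 2 equivalent strategies.
No other strategy reproduces this row, so those 2 are the full class: Hi/T/M/In, Hi/H/M/In.

2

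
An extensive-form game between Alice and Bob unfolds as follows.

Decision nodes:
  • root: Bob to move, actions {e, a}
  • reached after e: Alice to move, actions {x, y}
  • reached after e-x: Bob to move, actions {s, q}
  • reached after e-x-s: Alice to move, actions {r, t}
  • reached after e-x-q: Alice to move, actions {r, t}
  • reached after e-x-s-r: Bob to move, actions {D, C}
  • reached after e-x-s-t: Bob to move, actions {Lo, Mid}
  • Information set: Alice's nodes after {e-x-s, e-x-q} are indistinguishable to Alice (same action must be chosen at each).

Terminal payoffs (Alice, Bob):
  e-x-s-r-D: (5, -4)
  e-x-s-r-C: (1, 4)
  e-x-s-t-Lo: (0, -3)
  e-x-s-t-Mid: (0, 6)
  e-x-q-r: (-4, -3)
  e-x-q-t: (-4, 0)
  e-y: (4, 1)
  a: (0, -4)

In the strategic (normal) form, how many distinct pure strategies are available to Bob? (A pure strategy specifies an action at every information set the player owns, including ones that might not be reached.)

Bob owns the root with actions {e, a} — two choices.
Bob owns the node after e-x with actions {s, q} — two choices.
Bob owns the node after e-x-s-r with actions {D, C} — two choices.
Bob owns the node after e-x-s-t with actions {Lo, Mid} — two choices.
A pure strategy fixes one action at each information set independently, so the count is the product 2 × 2 × 2 × 2 = 16.

16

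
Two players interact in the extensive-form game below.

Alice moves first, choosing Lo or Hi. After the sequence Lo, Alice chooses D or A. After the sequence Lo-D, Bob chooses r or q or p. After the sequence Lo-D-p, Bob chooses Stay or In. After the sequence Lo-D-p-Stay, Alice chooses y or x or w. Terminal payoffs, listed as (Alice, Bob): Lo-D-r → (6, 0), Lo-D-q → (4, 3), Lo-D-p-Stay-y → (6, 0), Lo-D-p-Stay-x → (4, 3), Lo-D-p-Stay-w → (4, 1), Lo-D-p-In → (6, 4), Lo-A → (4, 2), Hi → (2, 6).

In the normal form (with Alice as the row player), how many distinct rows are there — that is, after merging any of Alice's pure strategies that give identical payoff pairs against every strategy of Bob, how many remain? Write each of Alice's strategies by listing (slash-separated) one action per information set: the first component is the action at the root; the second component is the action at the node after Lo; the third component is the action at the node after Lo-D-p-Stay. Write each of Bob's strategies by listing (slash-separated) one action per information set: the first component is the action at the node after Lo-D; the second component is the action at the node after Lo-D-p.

5

Alice has 12 pure strategies: Lo/D/y, Lo/D/x, Lo/D/w, Lo/A/y, Lo/A/x, Lo/A/w, Hi/D/y, Hi/D/x, Hi/D/w, Hi/A/y, Hi/A/x, Hi/A/w. Columns: r/Stay, r/In, q/Stay, q/In, p/Stay, p/In.
{Lo/D/y} → row (6,0) (6,0) (4,3) (4,3) (6,0) (6,4)
{Lo/D/x} → row (6,0) (6,0) (4,3) (4,3) (4,3) (6,4)
{Lo/D/w} → row (6,0) (6,0) (4,3) (4,3) (4,1) (6,4)
{Lo/A/y, Lo/A/x, Lo/A/w} → row (4,2) (4,2) (4,2) (4,2) (4,2) (4,2)
{Hi/D/y, Hi/D/x, Hi/D/w, Hi/A/y, Hi/A/x, Hi/A/w} → row (2,6) (2,6) (2,6) (2,6) (2,6) (2,6)
That's 5 distinct rows out of 12 strategies.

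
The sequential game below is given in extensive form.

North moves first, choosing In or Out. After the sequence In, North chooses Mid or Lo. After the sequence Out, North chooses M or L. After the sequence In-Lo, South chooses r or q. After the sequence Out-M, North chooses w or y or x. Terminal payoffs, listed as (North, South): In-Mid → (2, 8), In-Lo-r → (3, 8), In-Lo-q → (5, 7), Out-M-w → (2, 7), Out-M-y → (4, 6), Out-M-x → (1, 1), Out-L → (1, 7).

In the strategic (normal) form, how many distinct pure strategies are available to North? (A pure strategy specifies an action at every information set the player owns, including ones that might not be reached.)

North owns the root with actions {In, Out} — two choices.
North owns the node after In with actions {Mid, Lo} — two choices.
North owns the node after Out with actions {M, L} — two choices.
North owns the node after Out-M with actions {w, y, x} — three choices.
A pure strategy fixes one action at each information set independently, so the count is the product 2 × 2 × 2 × 3 = 24.
(For reference, South has 2 pure strategies, giving a 24×2 normal-form matrix.)

24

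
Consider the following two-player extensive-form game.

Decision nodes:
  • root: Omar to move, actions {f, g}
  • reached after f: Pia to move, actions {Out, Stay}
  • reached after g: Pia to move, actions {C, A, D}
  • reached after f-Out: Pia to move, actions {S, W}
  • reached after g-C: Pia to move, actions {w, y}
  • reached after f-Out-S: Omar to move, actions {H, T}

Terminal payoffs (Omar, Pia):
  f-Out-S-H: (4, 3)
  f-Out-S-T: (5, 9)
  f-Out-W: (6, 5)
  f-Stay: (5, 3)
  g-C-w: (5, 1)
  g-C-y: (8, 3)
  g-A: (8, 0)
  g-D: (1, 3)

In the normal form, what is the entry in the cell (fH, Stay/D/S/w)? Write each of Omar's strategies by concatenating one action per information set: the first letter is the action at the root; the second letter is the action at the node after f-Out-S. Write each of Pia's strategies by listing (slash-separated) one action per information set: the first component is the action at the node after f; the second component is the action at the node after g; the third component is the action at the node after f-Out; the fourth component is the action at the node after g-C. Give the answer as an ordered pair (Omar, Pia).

Trace the play path from the root:
  Omar plays f
  Pia plays Stay at [f]
→ terminal payoff (5, 3).
(Omar's choice at the node after f-Out-S is never reached on this path, so it doesn't affect the outcome.)

(5, 3)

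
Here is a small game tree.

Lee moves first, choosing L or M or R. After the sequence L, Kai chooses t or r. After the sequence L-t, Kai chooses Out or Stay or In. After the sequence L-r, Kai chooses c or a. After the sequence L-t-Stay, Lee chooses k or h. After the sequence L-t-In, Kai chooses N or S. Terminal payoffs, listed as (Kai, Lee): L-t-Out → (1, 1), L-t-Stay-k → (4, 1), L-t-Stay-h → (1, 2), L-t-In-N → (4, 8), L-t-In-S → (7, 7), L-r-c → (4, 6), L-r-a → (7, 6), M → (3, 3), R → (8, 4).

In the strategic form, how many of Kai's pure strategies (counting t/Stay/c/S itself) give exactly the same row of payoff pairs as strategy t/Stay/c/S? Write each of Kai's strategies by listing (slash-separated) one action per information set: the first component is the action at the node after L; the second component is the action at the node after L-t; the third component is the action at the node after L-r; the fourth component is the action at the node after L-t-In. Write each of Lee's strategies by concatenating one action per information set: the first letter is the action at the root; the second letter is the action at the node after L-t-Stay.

4

Row for t/Stay/c/S (columns Lk, Lh, Mk, Mh, Rk, Rh): (4,1) (1,2) (3,3) (3,3) (8,4) (8,4).
Under t/Stay/c/S, Kai's choice at the node after L-r and at the node after L-t-In can never be reached regardless of what Lee does, so varying those choices leaves every outcome unchanged.
Holding the reachable choices fixed and varying the unreachable ones freely already gives 2 × 2 = 4 equivalent strategies.
No other strategy reproduces this row, so those 4 are the full class: t/Stay/c/N, t/Stay/c/S, t/Stay/a/N, t/Stay/a/S.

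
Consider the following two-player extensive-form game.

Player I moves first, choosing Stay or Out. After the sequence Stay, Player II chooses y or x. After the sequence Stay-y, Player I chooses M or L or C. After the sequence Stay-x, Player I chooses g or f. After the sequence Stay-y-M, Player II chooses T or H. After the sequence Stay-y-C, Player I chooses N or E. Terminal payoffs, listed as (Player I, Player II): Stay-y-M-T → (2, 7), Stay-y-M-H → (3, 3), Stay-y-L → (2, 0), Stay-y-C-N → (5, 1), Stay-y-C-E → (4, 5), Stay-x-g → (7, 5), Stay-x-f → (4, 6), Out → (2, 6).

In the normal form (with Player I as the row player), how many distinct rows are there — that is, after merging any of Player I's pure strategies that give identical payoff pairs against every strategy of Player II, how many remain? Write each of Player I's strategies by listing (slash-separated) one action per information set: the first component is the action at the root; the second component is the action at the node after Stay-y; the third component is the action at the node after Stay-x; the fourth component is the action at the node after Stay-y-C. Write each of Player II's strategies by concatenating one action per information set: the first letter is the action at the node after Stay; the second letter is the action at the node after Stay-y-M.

9

Player I has 24 pure strategies: Stay/M/g/N, Stay/M/g/E, Stay/M/f/N, Stay/M/f/E, Stay/L/g/N, Stay/L/g/E, Stay/L/f/N, Stay/L/f/E, Stay/C/g/N, Stay/C/g/E, Stay/C/f/N, Stay/C/f/E, Out/M/g/N, Out/M/g/E, Out/M/f/N, Out/M/f/E, Out/L/g/N, Out/L/g/E, Out/L/f/N, Out/L/f/E, Out/C/g/N, Out/C/g/E, Out/C/f/N, Out/C/f/E. Columns: yT, yH, xT, xH.
{Stay/M/g/N, Stay/M/g/E} → row (2,7) (3,3) (7,5) (7,5)
{Stay/M/f/N, Stay/M/f/E} → row (2,7) (3,3) (4,6) (4,6)
{Stay/L/g/N, Stay/L/g/E} → row (2,0) (2,0) (7,5) (7,5)
{Stay/L/f/N, Stay/L/f/E} → row (2,0) (2,0) (4,6) (4,6)
{Stay/C/g/N} → row (5,1) (5,1) (7,5) (7,5)
{Stay/C/g/E} → row (4,5) (4,5) (7,5) (7,5)
{Stay/C/f/N} → row (5,1) (5,1) (4,6) (4,6)
{Stay/C/f/E} → row (4,5) (4,5) (4,6) (4,6)
{Out/M/g/N, Out/M/g/E, Out/M/f/N, Out/M/f/E, Out/L/g/N, Out/L/g/E, Out/L/f/N, Out/L/f/E, Out/C/g/N, Out/C/g/E, Out/C/f/N, Out/C/f/E} → row (2,6) (2,6) (2,6) (2,6)
That's 9 distinct rows out of 24 strategies.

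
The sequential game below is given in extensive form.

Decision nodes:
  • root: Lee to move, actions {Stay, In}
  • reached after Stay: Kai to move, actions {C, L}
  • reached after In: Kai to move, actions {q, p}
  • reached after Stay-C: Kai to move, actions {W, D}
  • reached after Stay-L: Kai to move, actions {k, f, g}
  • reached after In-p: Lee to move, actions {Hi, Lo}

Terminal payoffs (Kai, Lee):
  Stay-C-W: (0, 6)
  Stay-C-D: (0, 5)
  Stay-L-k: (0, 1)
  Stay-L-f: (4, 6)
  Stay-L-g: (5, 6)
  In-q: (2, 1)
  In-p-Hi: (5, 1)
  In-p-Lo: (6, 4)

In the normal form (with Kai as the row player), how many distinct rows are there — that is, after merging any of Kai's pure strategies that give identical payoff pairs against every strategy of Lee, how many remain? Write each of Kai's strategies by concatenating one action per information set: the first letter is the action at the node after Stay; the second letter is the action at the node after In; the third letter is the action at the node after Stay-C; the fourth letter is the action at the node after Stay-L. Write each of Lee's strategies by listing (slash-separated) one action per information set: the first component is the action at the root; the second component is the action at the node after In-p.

Kai has 24 pure strategies: CqWk, CqWf, CqWg, CqDk, CqDf, CqDg, CpWk, CpWf, CpWg, CpDk, CpDf, CpDg, LqWk, LqWf, LqWg, LqDk, LqDf, LqDg, LpWk, LpWf, LpWg, LpDk, LpDf, LpDg. Columns: Stay/Hi, Stay/Lo, In/Hi, In/Lo.
{CqWk, CqWf, CqWg} → row (0,6) (0,6) (2,1) (2,1)
{CqDk, CqDf, CqDg} → row (0,5) (0,5) (2,1) (2,1)
{CpWk, CpWf, CpWg} → row (0,6) (0,6) (5,1) (6,4)
{CpDk, CpDf, CpDg} → row (0,5) (0,5) (5,1) (6,4)
{LqWk, LqDk} → row (0,1) (0,1) (2,1) (2,1)
{LqWf, LqDf} → row (4,6) (4,6) (2,1) (2,1)
{LqWg, LqDg} → row (5,6) (5,6) (2,1) (2,1)
{LpWk, LpDk} → row (0,1) (0,1) (5,1) (6,4)
{LpWf, LpDf} → row (4,6) (4,6) (5,1) (6,4)
{LpWg, LpDg} → row (5,6) (5,6) (5,1) (6,4)
That's 10 distinct rows out of 24 strategies.

10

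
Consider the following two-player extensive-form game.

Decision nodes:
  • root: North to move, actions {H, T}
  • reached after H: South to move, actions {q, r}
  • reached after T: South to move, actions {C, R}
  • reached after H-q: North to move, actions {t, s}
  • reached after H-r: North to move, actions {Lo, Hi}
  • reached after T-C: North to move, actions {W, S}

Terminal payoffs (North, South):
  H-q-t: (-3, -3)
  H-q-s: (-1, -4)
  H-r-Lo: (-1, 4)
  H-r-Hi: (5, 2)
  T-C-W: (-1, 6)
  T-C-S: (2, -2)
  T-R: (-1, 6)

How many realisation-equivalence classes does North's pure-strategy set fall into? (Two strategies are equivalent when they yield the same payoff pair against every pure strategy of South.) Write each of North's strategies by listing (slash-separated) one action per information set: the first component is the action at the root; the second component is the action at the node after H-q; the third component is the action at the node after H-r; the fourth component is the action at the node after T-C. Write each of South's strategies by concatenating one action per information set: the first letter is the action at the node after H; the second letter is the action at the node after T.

North has 16 pure strategies: H/t/Lo/W, H/t/Lo/S, H/t/Hi/W, H/t/Hi/S, H/s/Lo/W, H/s/Lo/S, H/s/Hi/W, H/s/Hi/S, T/t/Lo/W, T/t/Lo/S, T/t/Hi/W, T/t/Hi/S, T/s/Lo/W, T/s/Lo/S, T/s/Hi/W, T/s/Hi/S. Columns: qC, qR, rC, rR.
{H/t/Lo/W, H/t/Lo/S} → row (-3,-3) (-3,-3) (-1,4) (-1,4)
{H/t/Hi/W, H/t/Hi/S} → row (-3,-3) (-3,-3) (5,2) (5,2)
{H/s/Lo/W, H/s/Lo/S} → row (-1,-4) (-1,-4) (-1,4) (-1,4)
{H/s/Hi/W, H/s/Hi/S} → row (-1,-4) (-1,-4) (5,2) (5,2)
{T/t/Lo/W, T/t/Hi/W, T/s/Lo/W, T/s/Hi/W} → row (-1,6) (-1,6) (-1,6) (-1,6)
{T/t/Lo/S, T/t/Hi/S, T/s/Lo/S, T/s/Hi/S} → row (2,-2) (-1,6) (2,-2) (-1,6)
That's 6 distinct rows out of 16 strategies.

6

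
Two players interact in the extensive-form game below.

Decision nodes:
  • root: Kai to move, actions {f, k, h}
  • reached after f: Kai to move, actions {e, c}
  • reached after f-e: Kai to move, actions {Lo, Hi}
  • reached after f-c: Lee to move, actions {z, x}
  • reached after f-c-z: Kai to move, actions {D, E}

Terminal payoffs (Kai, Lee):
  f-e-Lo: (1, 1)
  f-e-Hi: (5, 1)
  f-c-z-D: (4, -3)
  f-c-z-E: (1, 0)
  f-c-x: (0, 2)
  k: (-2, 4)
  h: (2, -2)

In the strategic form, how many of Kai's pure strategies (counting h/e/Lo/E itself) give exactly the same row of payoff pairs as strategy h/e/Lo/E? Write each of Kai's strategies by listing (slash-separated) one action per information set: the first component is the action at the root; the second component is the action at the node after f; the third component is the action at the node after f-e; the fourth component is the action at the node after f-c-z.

8

Row for h/e/Lo/E (columns z, x): (2,-2) (2,-2).
Under h/e/Lo/E, Kai's choice at the node after f and at the node after f-e and at the node after f-c-z can never be reached regardless of what Lee does, so varying those choices leaves every outcome unchanged.
Holding the reachable choices fixed and varying the unreachable ones freely already gives 2 × 2 × 2 = 8 equivalent strategies.
No other strategy reproduces this row, so those 8 are the full class: h/e/Lo/D, h/e/Lo/E, h/e/Hi/D, h/e/Hi/E, h/c/Lo/D, h/c/Lo/E, h/c/Hi/D, h/c/Hi/E.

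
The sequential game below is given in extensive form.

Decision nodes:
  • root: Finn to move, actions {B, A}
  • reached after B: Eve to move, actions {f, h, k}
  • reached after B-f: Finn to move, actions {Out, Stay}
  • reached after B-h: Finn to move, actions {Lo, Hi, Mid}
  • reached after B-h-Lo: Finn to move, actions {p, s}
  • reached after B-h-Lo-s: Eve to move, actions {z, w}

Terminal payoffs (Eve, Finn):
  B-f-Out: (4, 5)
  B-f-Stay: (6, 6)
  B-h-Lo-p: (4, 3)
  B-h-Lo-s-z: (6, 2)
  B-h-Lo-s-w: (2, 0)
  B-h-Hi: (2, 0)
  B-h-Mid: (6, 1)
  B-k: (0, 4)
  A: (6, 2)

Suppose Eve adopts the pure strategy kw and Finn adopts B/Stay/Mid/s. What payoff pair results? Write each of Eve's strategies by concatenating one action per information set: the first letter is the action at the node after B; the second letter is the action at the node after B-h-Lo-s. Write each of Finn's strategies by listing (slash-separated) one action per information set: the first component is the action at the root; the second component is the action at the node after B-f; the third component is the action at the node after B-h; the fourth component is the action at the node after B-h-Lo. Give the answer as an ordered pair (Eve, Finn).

Trace the play path from the root:
  Finn plays B
  Eve plays k at [B]
→ terminal payoff (0, 4).
(Eve's choice at the node after B-h-Lo-s is never reached on this path, so it doesn't affect the outcome.)

(0, 4)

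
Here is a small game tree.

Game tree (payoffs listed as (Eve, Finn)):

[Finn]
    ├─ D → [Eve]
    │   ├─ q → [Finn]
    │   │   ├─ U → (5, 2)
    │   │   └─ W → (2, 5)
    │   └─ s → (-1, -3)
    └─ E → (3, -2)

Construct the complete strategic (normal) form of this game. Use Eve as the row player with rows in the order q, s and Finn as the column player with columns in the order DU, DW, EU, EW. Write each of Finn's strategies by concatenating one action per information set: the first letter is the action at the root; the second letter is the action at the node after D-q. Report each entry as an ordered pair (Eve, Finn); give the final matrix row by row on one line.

q: (5,2) (2,5) (3,-2) (3,-2) | s: (-1,-3) (-1,-3) (3,-2) (3,-2)

Row q: DU→(5,2), DW→(2,5), EU→(3,-2), EW→(3,-2)
Row s: DU→(-1,-3), DW→(-1,-3), EU→(3,-2), EW→(3,-2)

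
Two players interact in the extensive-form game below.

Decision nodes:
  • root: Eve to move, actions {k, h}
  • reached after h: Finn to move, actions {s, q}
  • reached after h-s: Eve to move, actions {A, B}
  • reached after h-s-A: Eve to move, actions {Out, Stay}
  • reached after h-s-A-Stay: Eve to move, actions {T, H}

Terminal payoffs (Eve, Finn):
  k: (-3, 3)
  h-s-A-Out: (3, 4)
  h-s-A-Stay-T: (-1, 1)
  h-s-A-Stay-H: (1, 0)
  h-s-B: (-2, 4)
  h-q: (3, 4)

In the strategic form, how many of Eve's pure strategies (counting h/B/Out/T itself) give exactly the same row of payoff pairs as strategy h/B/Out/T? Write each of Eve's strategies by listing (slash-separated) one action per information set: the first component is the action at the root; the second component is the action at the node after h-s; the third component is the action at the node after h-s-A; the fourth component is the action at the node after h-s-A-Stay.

Row for h/B/Out/T (columns s, q): (-2,4) (3,4).
Under h/B/Out/T, Eve's choice at the node after h-s-A and at the node after h-s-A-Stay can never be reached regardless of what Finn does, so varying those choices leaves every outcome unchanged.
Holding the reachable choices fixed and varying the unreachable ones freely already gives 2 × 2 = 4 equivalent strategies.
No other strategy reproduces this row, so those 4 are the full class: h/B/Out/T, h/B/Out/H, h/B/Stay/T, h/B/Stay/H.

4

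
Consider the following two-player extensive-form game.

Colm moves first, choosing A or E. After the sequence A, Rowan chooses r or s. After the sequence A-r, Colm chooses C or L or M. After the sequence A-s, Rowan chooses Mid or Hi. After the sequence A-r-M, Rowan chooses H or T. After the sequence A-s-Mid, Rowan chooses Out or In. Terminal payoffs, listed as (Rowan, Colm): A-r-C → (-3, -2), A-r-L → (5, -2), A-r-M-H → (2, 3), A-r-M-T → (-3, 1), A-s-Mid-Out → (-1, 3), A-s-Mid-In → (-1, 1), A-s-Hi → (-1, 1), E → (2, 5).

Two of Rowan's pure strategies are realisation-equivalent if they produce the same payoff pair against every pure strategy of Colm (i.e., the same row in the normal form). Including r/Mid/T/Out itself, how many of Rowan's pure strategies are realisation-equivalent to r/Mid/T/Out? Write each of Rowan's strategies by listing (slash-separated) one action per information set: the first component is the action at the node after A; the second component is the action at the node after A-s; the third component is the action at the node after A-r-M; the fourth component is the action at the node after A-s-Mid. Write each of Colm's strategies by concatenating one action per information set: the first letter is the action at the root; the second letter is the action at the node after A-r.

Row for r/Mid/T/Out (columns AC, AL, AM, EC, EL, EM): (-3,-2) (5,-2) (-3,1) (2,5) (2,5) (2,5).
Under r/Mid/T/Out, Rowan's choice at the node after A-s and at the node after A-s-Mid can never be reached regardless of what Colm does, so varying those choices leaves every outcome unchanged.
Holding the reachable choices fixed and varying the unreachable ones freely already gives 2 × 2 = 4 equivalent strategies.
No other strategy reproduces this row, so those 4 are the full class: r/Mid/T/Out, r/Mid/T/In, r/Hi/T/Out, r/Hi/T/In.

4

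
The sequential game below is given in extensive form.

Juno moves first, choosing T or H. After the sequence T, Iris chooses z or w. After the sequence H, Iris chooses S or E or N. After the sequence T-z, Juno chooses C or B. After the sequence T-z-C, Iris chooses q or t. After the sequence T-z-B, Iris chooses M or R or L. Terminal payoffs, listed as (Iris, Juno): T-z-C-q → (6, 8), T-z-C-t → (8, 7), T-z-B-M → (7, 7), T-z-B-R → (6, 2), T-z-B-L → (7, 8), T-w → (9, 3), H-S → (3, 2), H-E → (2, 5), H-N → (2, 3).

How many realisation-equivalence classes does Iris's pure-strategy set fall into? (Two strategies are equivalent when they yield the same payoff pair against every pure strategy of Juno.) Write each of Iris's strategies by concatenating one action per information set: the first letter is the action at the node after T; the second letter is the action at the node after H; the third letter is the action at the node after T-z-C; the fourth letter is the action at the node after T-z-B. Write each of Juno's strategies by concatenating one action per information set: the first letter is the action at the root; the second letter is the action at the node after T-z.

Iris has 36 pure strategies: zSqM, zSqR, zSqL, zStM, zStR, zStL, zEqM, zEqR, zEqL, zEtM, zEtR, zEtL, zNqM, zNqR, zNqL, zNtM, zNtR, zNtL, wSqM, wSqR, wSqL, wStM, wStR, wStL, wEqM, wEqR, wEqL, wEtM, wEtR, wEtL, wNqM, wNqR, wNqL, wNtM, wNtR, wNtL. Columns: TC, TB, HC, HB.
{zSqM} → row (6,8) (7,7) (3,2) (3,2)
{zSqR} → row (6,8) (6,2) (3,2) (3,2)
{zSqL} → row (6,8) (7,8) (3,2) (3,2)
{zStM} → row (8,7) (7,7) (3,2) (3,2)
{zStR} → row (8,7) (6,2) (3,2) (3,2)
{zStL} → row (8,7) (7,8) (3,2) (3,2)
{zEqM} → row (6,8) (7,7) (2,5) (2,5)
{zEqR} → row (6,8) (6,2) (2,5) (2,5)
{zEqL} → row (6,8) (7,8) (2,5) (2,5)
{zEtM} → row (8,7) (7,7) (2,5) (2,5)
{zEtR} → row (8,7) (6,2) (2,5) (2,5)
{zEtL} → row (8,7) (7,8) (2,5) (2,5)
{zNqM} → row (6,8) (7,7) (2,3) (2,3)
{zNqR} → row (6,8) (6,2) (2,3) (2,3)
{zNqL} → row (6,8) (7,8) (2,3) (2,3)
{zNtM} → row (8,7) (7,7) (2,3) (2,3)
{zNtR} → row (8,7) (6,2) (2,3) (2,3)
{zNtL} → row (8,7) (7,8) (2,3) (2,3)
{wSqM, wSqR, wSqL, wStM, wStR, wStL} → row (9,3) (9,3) (3,2) (3,2)
{wEqM, wEqR, wEqL, wEtM, wEtR, wEtL} → row (9,3) (9,3) (2,5) (2,5)
{wNqM, wNqR, wNqL, wNtM, wNtR, wNtL} → row (9,3) (9,3) (2,3) (2,3)
That's 21 distinct rows out of 36 strategies.

21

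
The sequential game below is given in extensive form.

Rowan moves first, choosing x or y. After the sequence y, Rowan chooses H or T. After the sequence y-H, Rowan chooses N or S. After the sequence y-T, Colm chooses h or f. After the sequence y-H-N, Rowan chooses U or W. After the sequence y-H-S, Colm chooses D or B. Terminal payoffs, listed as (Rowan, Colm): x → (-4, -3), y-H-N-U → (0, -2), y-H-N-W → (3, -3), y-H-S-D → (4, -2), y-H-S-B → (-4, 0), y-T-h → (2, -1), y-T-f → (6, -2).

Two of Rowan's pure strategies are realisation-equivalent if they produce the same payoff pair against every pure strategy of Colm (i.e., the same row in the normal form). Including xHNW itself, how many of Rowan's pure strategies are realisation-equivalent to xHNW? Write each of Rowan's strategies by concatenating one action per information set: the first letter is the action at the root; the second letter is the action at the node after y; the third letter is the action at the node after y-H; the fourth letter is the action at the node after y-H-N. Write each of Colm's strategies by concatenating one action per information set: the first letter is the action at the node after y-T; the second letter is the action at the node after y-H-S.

8

Row for xHNW (columns hD, hB, fD, fB): (-4,-3) (-4,-3) (-4,-3) (-4,-3).
Under xHNW, Rowan's choice at the node after y and at the node after y-H and at the node after y-H-N can never be reached regardless of what Colm does, so varying those choices leaves every outcome unchanged.
Holding the reachable choices fixed and varying the unreachable ones freely already gives 2 × 2 × 2 = 8 equivalent strategies.
No other strategy reproduces this row, so those 8 are the full class: xHNU, xHNW, xHSU, xHSW, xTNU, xTNW, xTSU, xTSW.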